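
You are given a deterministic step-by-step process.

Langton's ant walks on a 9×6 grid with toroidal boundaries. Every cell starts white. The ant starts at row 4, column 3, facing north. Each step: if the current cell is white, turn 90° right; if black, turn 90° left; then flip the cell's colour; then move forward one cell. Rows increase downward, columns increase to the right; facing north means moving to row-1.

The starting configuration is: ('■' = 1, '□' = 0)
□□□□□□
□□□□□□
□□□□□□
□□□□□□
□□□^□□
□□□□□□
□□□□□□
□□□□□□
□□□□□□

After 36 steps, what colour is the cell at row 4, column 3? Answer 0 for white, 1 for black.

0) □□□□□□
□□□□□□
□□□□□□
□□□□□□
□□□^□□
□□□□□□
□□□□□□
□□□□□□
□□□□□□
1) □□□□□□
□□□□□□
□□□□□□
□□□□□□
□□□■>□
□□□□□□
□□□□□□
□□□□□□
□□□□□□
2) □□□□□□
□□□□□□
□□□□□□
□□□□□□
□□□■■□
□□□□v□
□□□□□□
□□□□□□
□□□□□□
3) □□□□□□
□□□□□□
□□□□□□
□□□□□□
□□□■■□
□□□<■□
□□□□□□
□□□□□□
□□□□□□
4) □□□□□□
□□□□□□
□□□□□□
□□□□□□
□□□^■□
□□□■■□
□□□□□□
□□□□□□
□□□□□□
5) □□□□□□
□□□□□□
□□□□□□
□□□□□□
□□<□■□
□□□■■□
□□□□□□
□□□□□□
□□□□□□
6) □□□□□□
□□□□□□
□□□□□□
□□^□□□
□□■□■□
□□□■■□
□□□□□□
□□□□□□
□□□□□□
7) □□□□□□
□□□□□□
□□□□□□
□□■>□□
□□■□■□
□□□■■□
□□□□□□
□□□□□□
□□□□□□
8) □□□□□□
□□□□□□
□□□□□□
□□■■□□
□□■v■□
□□□■■□
□□□□□□
□□□□□□
□□□□□□
9) □□□□□□
□□□□□□
□□□□□□
□□■■□□
□□<■■□
□□□■■□
□□□□□□
□□□□□□
□□□□□□
10) □□□□□□
□□□□□□
□□□□□□
□□■■□□
□□□■■□
□□v■■□
□□□□□□
□□□□□□
□□□□□□
11) □□□□□□
□□□□□□
□□□□□□
□□■■□□
□□□■■□
□<■■■□
□□□□□□
□□□□□□
□□□□□□
12) □□□□□□
□□□□□□
□□□□□□
□□■■□□
□^□■■□
□■■■■□
□□□□□□
□□□□□□
□□□□□□
13) □□□□□□
□□□□□□
□□□□□□
□□■■□□
□■>■■□
□■■■■□
□□□□□□
□□□□□□
□□□□□□
14) □□□□□□
□□□□□□
□□□□□□
□□■■□□
□■■■■□
□■v■■□
□□□□□□
□□□□□□
□□□□□□
15) □□□□□□
□□□□□□
□□□□□□
□□■■□□
□■■■■□
□■□>■□
□□□□□□
□□□□□□
□□□□□□
16) □□□□□□
□□□□□□
□□□□□□
□□■■□□
□■■^■□
□■□□■□
□□□□□□
□□□□□□
□□□□□□
17) □□□□□□
□□□□□□
□□□□□□
□□■■□□
□■<□■□
□■□□■□
□□□□□□
□□□□□□
□□□□□□
18) □□□□□□
□□□□□□
□□□□□□
□□■■□□
□■□□■□
□■v□■□
□□□□□□
□□□□□□
□□□□□□
19) □□□□□□
□□□□□□
□□□□□□
□□■■□□
□■□□■□
□<■□■□
□□□□□□
□□□□□□
□□□□□□
20) □□□□□□
□□□□□□
□□□□□□
□□■■□□
□■□□■□
□□■□■□
□v□□□□
□□□□□□
□□□□□□
21) □□□□□□
□□□□□□
□□□□□□
□□■■□□
□■□□■□
□□■□■□
<■□□□□
□□□□□□
□□□□□□
22) □□□□□□
□□□□□□
□□□□□□
□□■■□□
□■□□■□
^□■□■□
■■□□□□
□□□□□□
□□□□□□
23) □□□□□□
□□□□□□
□□□□□□
□□■■□□
□■□□■□
■>■□■□
■■□□□□
□□□□□□
□□□□□□
24) □□□□□□
□□□□□□
□□□□□□
□□■■□□
□■□□■□
■■■□■□
■v□□□□
□□□□□□
□□□□□□
25) □□□□□□
□□□□□□
□□□□□□
□□■■□□
□■□□■□
■■■□■□
■□>□□□
□□□□□□
□□□□□□
26) □□□□□□
□□□□□□
□□□□□□
□□■■□□
□■□□■□
■■■□■□
■□■□□□
□□v□□□
□□□□□□
27) □□□□□□
□□□□□□
□□□□□□
□□■■□□
□■□□■□
■■■□■□
■□■□□□
□<■□□□
□□□□□□
28) □□□□□□
□□□□□□
□□□□□□
□□■■□□
□■□□■□
■■■□■□
■^■□□□
□■■□□□
□□□□□□
29) □□□□□□
□□□□□□
□□□□□□
□□■■□□
□■□□■□
■■■□■□
■■>□□□
□■■□□□
□□□□□□
30) □□□□□□
□□□□□□
□□□□□□
□□■■□□
□■□□■□
■■^□■□
■■□□□□
□■■□□□
□□□□□□
31) □□□□□□
□□□□□□
□□□□□□
□□■■□□
□■□□■□
■<□□■□
■■□□□□
□■■□□□
□□□□□□
32) □□□□□□
□□□□□□
□□□□□□
□□■■□□
□■□□■□
■□□□■□
■v□□□□
□■■□□□
□□□□□□
33) □□□□□□
□□□□□□
□□□□□□
□□■■□□
□■□□■□
■□□□■□
■□>□□□
□■■□□□
□□□□□□
34) □□□□□□
□□□□□□
□□□□□□
□□■■□□
□■□□■□
■□□□■□
■□■□□□
□■v□□□
□□□□□□
35) □□□□□□
□□□□□□
□□□□□□
□□■■□□
□■□□■□
■□□□■□
■□■□□□
□■□>□□
□□□□□□
36) □□□□□□
□□□□□□
□□□□□□
□□■■□□
□■□□■□
■□□□■□
■□■□□□
□■□■□□
□□□v□□

0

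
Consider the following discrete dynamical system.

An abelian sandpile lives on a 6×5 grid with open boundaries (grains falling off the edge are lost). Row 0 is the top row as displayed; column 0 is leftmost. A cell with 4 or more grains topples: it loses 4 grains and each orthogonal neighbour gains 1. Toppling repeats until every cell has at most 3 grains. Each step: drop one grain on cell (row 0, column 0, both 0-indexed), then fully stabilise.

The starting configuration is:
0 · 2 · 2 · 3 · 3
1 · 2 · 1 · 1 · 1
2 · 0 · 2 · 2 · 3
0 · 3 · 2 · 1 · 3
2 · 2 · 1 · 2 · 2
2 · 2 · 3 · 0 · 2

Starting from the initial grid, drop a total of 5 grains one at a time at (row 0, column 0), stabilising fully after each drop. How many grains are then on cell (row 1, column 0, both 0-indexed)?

2

[0] 0 · 2 · 2 · 3 · 3
1 · 2 · 1 · 1 · 1
2 · 0 · 2 · 2 · 3
0 · 3 · 2 · 1 · 3
2 · 2 · 1 · 2 · 2
2 · 2 · 3 · 0 · 2
[1] 1 · 2 · 2 · 3 · 3
1 · 2 · 1 · 1 · 1
2 · 0 · 2 · 2 · 3
0 · 3 · 2 · 1 · 3
2 · 2 · 1 · 2 · 2
2 · 2 · 3 · 0 · 2
[2] 2 · 2 · 2 · 3 · 3
1 · 2 · 1 · 1 · 1
2 · 0 · 2 · 2 · 3
0 · 3 · 2 · 1 · 3
2 · 2 · 1 · 2 · 2
2 · 2 · 3 · 0 · 2
[3] 3 · 2 · 2 · 3 · 3
1 · 2 · 1 · 1 · 1
2 · 0 · 2 · 2 · 3
0 · 3 · 2 · 1 · 3
2 · 2 · 1 · 2 · 2
2 · 2 · 3 · 0 · 2
[4] 0 · 3 · 2 · 3 · 3
2 · 2 · 1 · 1 · 1
2 · 0 · 2 · 2 · 3
0 · 3 · 2 · 1 · 3
2 · 2 · 1 · 2 · 2
2 · 2 · 3 · 0 · 2
[5] 1 · 3 · 2 · 3 · 3
2 · 2 · 1 · 1 · 1
2 · 0 · 2 · 2 · 3
0 · 3 · 2 · 1 · 3
2 · 2 · 1 · 2 · 2
2 · 2 · 3 · 0 · 2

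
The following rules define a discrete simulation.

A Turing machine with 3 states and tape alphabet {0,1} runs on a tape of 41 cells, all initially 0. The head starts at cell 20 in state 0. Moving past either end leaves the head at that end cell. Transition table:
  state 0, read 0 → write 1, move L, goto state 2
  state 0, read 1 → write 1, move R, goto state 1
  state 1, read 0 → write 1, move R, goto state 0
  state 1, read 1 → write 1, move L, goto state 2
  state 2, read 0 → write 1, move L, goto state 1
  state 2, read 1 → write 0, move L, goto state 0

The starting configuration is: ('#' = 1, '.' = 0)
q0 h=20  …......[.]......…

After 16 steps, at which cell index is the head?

24

gen 0: q0 h=20  …......[.]......…
gen 1: q2 h=19  …......[.]#.....…
gen 2: q1 h=18  …......[.]##....…
gen 3: q0 h=19  ….....#[#]#.....…
gen 4: q1 h=20  …....##[#]......…
gen 5: q2 h=19  ….....#[#]#.....…
gen 6: q0 h=18  …......[#].#....…
gen 7: q1 h=19  ….....#[.]#.....…
gen 8: q0 h=20  …....##[#]......…
gen 9: q1 h=21  …...###[.]......…
gen 10: q0 h=22  …..####[.]......…
gen 11: q2 h=21  …...###[#]#.....…
gen 12: q0 h=20  …....##[#].#....…
gen 13: q1 h=21  …...###[.]#.....…
gen 14: q0 h=22  …..####[#]......…
gen 15: q1 h=23  ….#####[.]......…
gen 16: q0 h=24  …######[.]......…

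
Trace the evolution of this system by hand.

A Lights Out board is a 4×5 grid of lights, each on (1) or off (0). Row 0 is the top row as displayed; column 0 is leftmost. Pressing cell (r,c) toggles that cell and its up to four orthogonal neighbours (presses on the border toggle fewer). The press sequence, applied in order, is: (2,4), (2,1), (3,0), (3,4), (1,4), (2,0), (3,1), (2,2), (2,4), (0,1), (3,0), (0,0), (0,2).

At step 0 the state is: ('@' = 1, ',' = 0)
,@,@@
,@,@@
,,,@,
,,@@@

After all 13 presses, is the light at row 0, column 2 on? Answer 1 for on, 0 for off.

0

step 0: ,@,@@
,@,@@
,,,@,
,,@@@
step 1: ,@,@@
,@,@,
,,,,@
,,@@,
step 2: ,@,@@
,,,@,
@@@,@
,@@@,
step 3: ,@,@@
,,,@,
,@@,@
@,@@,
step 4: ,@,@@
,,,@,
,@@,,
@,@,@
step 5: ,@,@,
,,,,@
,@@,@
@,@,@
step 6: ,@,@,
@,,,@
@,@,@
,,@,@
step 7: ,@,@,
@,,,@
@@@,@
@@,,@
step 8: ,@,@,
@,@,@
@,,@@
@@@,@
step 9: ,@,@,
@,@,,
@,,,,
@@@,,
step 10: @,@@,
@@@,,
@,,,,
@@@,,
step 11: @,@@,
@@@,,
,,,,,
,,@,,
step 12: ,@@@,
,@@,,
,,,,,
,,@,,
step 13: ,,,,,
,@,,,
,,,,,
,,@,,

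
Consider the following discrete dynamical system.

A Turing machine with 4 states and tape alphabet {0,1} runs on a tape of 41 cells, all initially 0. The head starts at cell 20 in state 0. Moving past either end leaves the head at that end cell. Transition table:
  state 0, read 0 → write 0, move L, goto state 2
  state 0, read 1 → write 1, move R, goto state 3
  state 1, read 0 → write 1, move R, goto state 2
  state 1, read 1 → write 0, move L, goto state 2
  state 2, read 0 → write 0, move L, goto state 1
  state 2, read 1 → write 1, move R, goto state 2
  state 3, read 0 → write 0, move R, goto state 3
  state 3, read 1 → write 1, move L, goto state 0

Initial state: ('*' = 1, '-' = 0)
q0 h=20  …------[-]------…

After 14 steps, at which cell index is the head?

12

0) q0 h=20  …------[-]------…
1) q2 h=19  …------[-]------…
2) q1 h=18  …------[-]------…
3) q2 h=19  …-----*[-]------…
4) q1 h=18  …------[*]------…
5) q2 h=17  …------[-]------…
6) q1 h=16  …------[-]------…
7) q2 h=17  …-----*[-]------…
8) q1 h=16  …------[*]------…
9) q2 h=15  …------[-]------…
10) q1 h=14  …------[-]------…
11) q2 h=15  …-----*[-]------…
12) q1 h=14  …------[*]------…
13) q2 h=13  …------[-]------…
14) q1 h=12  …------[-]------…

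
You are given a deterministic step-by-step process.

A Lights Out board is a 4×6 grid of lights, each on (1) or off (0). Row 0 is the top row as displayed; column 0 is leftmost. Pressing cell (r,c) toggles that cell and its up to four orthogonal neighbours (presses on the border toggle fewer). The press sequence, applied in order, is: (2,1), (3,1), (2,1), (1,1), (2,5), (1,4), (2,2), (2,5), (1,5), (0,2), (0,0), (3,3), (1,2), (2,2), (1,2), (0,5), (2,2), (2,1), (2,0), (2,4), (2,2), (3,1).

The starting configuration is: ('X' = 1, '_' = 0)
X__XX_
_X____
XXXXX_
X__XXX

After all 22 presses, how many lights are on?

t=0: X__XX_
_X____
XXXXX_
X__XXX
t=1: X__XX_
______
___XX_
XX_XXX
t=2: X__XX_
______
_X_XX_
__XXXX
t=3: X__XX_
_X____
X_XXX_
_XXXXX
t=4: XX_XX_
X_X___
XXXXX_
_XXXXX
t=5: XX_XX_
X_X__X
XXXX_X
_XXXX_
t=6: XX_X__
X_XXX_
XXXXXX
_XXXX_
t=7: XX_X__
X__XX_
X___XX
_X_XX_
t=8: XX_X__
X__XXX
X_____
_X_XXX
t=9: XX_X_X
X__X__
X____X
_X_XXX
t=10: X_X__X
X_XX__
X____X
_X_XXX
t=11: _XX__X
__XX__
X____X
_X_XXX
t=12: _XX__X
__XX__
X__X_X
_XX__X
t=13: _X___X
_X____
X_XX_X
_XX__X
t=14: _X___X
_XX___
XX___X
_X___X
t=15: _XX__X
___X__
XXX__X
_X___X
t=16: _XX_X_
___X_X
XXX__X
_X___X
t=17: _XX_X_
__XX_X
X__X_X
_XX__X
t=18: _XX_X_
_XXX_X
_XXX_X
__X__X
t=19: _XX_X_
XXXX_X
X_XX_X
X_X__X
t=20: _XX_X_
XXXXXX
X_X_X_
X_X_XX
t=21: _XX_X_
XX_XXX
XX_XX_
X___XX
t=22: _XX_X_
XX_XXX
X__XX_
_XX_XX

15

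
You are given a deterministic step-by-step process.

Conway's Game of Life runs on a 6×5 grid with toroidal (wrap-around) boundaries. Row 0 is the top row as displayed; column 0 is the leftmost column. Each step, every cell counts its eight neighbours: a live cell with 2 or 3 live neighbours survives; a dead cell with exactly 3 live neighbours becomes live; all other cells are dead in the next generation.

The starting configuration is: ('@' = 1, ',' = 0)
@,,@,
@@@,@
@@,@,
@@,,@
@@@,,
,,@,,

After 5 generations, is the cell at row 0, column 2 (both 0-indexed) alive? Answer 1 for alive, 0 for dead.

0

0) @,,@,
@@@,@
@@,@,
@@,,@
@@@,,
,,@,,
1) @,,@,
,,,,,
,,,@,
,,,@,
,,@@@
@,@@@
2) @@@@,
,,,,@
,,,,,
,,,,,
@@,,,
@,,,,
3) @@@@,
@@@@@
,,,,,
,,,,,
@@,,,
,,,,,
4) ,,,,,
,,,,,
@@@@@
,,,,,
,,,,,
,,,,@
5) ,,,,,
@@@@@
@@@@@
@@@@@
,,,,,
,,,,,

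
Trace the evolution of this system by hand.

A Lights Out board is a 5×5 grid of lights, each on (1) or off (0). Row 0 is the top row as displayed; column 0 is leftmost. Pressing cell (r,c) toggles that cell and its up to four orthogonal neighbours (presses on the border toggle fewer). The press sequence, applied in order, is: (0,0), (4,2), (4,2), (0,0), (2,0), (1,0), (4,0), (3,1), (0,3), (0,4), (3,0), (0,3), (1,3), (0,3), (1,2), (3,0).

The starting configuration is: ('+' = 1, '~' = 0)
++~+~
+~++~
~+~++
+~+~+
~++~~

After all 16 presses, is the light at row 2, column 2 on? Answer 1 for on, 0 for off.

t=0: ++~+~
+~++~
~+~++
+~+~+
~++~~
t=1: ~~~+~
~~++~
~+~++
+~+~+
~++~~
t=2: ~~~+~
~~++~
~+~++
+~~~+
~~~+~
t=3: ~~~+~
~~++~
~+~++
+~+~+
~++~~
t=4: ++~+~
+~++~
~+~++
+~+~+
~++~~
t=5: ++~+~
~~++~
+~~++
~~+~+
~++~~
t=6: ~+~+~
++++~
~~~++
~~+~+
~++~~
t=7: ~+~+~
++++~
~~~++
+~+~+
+~+~~
t=8: ~+~+~
++++~
~+~++
~+~~+
+++~~
t=9: ~++~+
+++~~
~+~++
~+~~+
+++~~
t=10: ~+++~
+++~+
~+~++
~+~~+
+++~~
t=11: ~+++~
+++~+
++~++
+~~~+
~++~~
t=12: ~+~~+
+++++
++~++
+~~~+
~++~~
t=13: ~+~++
++~~~
++~~+
+~~~+
~++~~
t=14: ~++~~
++~+~
++~~+
+~~~+
~++~~
t=15: ~+~~~
+~+~~
+++~+
+~~~+
~++~~
t=16: ~+~~~
+~+~~
~++~+
~+~~+
+++~~

1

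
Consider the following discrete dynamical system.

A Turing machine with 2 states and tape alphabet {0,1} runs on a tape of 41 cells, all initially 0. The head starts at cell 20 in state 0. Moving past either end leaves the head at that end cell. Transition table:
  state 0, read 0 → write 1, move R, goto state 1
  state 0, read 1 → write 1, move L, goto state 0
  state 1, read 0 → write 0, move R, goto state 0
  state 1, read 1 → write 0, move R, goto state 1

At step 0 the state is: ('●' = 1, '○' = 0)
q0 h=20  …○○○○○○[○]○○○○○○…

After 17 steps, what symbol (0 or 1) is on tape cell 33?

0

[0] q0 h=20  …○○○○○○[○]○○○○○○…
[1] q1 h=21  …○○○○○●[○]○○○○○○…
[2] q0 h=22  …○○○○●○[○]○○○○○○…
[3] q1 h=23  …○○○●○●[○]○○○○○○…
[4] q0 h=24  …○○●○●○[○]○○○○○○…
[5] q1 h=25  …○●○●○●[○]○○○○○○…
[6] q0 h=26  …●○●○●○[○]○○○○○○…
[7] q1 h=27  …○●○●○●[○]○○○○○○…
[8] q0 h=28  …●○●○●○[○]○○○○○○…
[9] q1 h=29  …○●○●○●[○]○○○○○○…
[10] q0 h=30  …●○●○●○[○]○○○○○○…
[11] q1 h=31  …○●○●○●[○]○○○○○○…
[12] q0 h=32  …●○●○●○[○]○○○○○○…
[13] q1 h=33  …○●○●○●[○]○○○○○○…
[14] q0 h=34  …●○●○●○[○]○○○○○○|
[15] q1 h=35  …○●○●○●[○]○○○○○|
[16] q0 h=36  …●○●○●○[○]○○○○|
[17] q1 h=37  …○●○●○●[○]○○○|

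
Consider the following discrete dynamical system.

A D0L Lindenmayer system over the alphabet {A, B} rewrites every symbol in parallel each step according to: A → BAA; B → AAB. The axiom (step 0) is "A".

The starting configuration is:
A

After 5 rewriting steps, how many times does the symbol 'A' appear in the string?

[0] A
[1] BAA
[2] AABBAABAA
[3] BAABAAAABAABBAABAAAABBAABAA
[4] AABBAABAAAABBAABAABAABAAAABBAABAAAABAABBAABAAAABBAABAABAABAAAABAABBAABAAAABBAABAA
[5] BAABAAAABAABBAABAAAABBAABAABAABAAAABAABBAABAAAABBAABAAAABB…AAABBAABAAAABAABBAABAAAABBAABAABAABAAAABAABBAABAAAABBAABAA  (len 243)

162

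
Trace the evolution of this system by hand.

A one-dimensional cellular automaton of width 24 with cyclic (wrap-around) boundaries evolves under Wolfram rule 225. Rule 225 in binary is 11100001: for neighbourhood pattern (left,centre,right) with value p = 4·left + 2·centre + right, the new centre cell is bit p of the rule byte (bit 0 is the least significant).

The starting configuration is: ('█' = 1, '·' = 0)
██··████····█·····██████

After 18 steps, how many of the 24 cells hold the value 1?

k=0  ██··████····█·····██████
k=1  ██···███·██···███··█████
k=2  ██·█··███·█·█··██···████
k=3  ███····███·█····█·█··███
k=4  ███·██··███··██··█····██
k=5  ████·█···██···█····██··█
k=6  █████··█··█·█···██··█···
k=7  ·████······█··█··█····█·
k=8  ··███·████·········██···
k=9  █··███·███·███████··█·██
k=10  █···███·███·██████···█·█
k=11  █·█··███·███·█████·█··█·
k=12  ·█····███·███·█████····█
k=13  █··██··███·███·████·██··
k=14  ····█···███·███·████·█··
k=15  ███···█··███·███·████··█
k=16  ███·█·····███·███·███···
k=17  ·███··███··███·███·██·█·
k=18  ··██···██···███·███·██··

12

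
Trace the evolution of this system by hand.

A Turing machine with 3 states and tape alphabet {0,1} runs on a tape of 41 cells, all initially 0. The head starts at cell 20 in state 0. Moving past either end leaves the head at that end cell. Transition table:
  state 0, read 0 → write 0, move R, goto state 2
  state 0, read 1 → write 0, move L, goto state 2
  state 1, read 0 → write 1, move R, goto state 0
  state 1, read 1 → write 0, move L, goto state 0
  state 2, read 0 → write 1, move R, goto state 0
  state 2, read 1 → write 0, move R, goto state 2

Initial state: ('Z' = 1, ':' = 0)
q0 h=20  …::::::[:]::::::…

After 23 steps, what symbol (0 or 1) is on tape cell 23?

1

step 0: q0 h=20  …::::::[:]::::::…
step 1: q2 h=21  …::::::[:]::::::…
step 2: q0 h=22  …:::::Z[:]::::::…
step 3: q2 h=23  …::::Z:[:]::::::…
step 4: q0 h=24  …:::Z:Z[:]::::::…
step 5: q2 h=25  …::Z:Z:[:]::::::…
step 6: q0 h=26  …:Z:Z:Z[:]::::::…
step 7: q2 h=27  …Z:Z:Z:[:]::::::…
step 8: q0 h=28  …:Z:Z:Z[:]::::::…
step 9: q2 h=29  …Z:Z:Z:[:]::::::…
step 10: q0 h=30  …:Z:Z:Z[:]::::::…
step 11: q2 h=31  …Z:Z:Z:[:]::::::…
step 12: q0 h=32  …:Z:Z:Z[:]::::::…
step 13: q2 h=33  …Z:Z:Z:[:]::::::…
step 14: q0 h=34  …:Z:Z:Z[:]::::::|
step 15: q2 h=35  …Z:Z:Z:[:]:::::|
step 16: q0 h=36  …:Z:Z:Z[:]::::|
step 17: q2 h=37  …Z:Z:Z:[:]:::|
step 18: q0 h=38  …:Z:Z:Z[:]::|
step 19: q2 h=39  …Z:Z:Z:[:]:|
step 20: q0 h=40  …:Z:Z:Z[:]|
step 21: q2 h=40  …:Z:Z:Z[:]|
step 22: q0 h=40  …:Z:Z:Z[Z]|
step 23: q2 h=39  …Z:Z:Z:[Z]:|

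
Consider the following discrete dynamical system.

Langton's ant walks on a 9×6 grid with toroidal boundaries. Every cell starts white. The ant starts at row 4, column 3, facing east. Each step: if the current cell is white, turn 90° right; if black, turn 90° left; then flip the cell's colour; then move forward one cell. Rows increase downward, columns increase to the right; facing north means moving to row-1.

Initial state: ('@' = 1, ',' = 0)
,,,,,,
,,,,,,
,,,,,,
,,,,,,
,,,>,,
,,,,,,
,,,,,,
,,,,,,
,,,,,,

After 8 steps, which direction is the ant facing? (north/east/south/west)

west

step 0: ,,,,,,
,,,,,,
,,,,,,
,,,,,,
,,,>,,
,,,,,,
,,,,,,
,,,,,,
,,,,,,
step 1: ,,,,,,
,,,,,,
,,,,,,
,,,,,,
,,,@,,
,,,v,,
,,,,,,
,,,,,,
,,,,,,
step 2: ,,,,,,
,,,,,,
,,,,,,
,,,,,,
,,,@,,
,,<@,,
,,,,,,
,,,,,,
,,,,,,
step 3: ,,,,,,
,,,,,,
,,,,,,
,,,,,,
,,^@,,
,,@@,,
,,,,,,
,,,,,,
,,,,,,
step 4: ,,,,,,
,,,,,,
,,,,,,
,,,,,,
,,@>,,
,,@@,,
,,,,,,
,,,,,,
,,,,,,
step 5: ,,,,,,
,,,,,,
,,,,,,
,,,^,,
,,@,,,
,,@@,,
,,,,,,
,,,,,,
,,,,,,
step 6: ,,,,,,
,,,,,,
,,,,,,
,,,@>,
,,@,,,
,,@@,,
,,,,,,
,,,,,,
,,,,,,
step 7: ,,,,,,
,,,,,,
,,,,,,
,,,@@,
,,@,v,
,,@@,,
,,,,,,
,,,,,,
,,,,,,
step 8: ,,,,,,
,,,,,,
,,,,,,
,,,@@,
,,@<@,
,,@@,,
,,,,,,
,,,,,,
,,,,,,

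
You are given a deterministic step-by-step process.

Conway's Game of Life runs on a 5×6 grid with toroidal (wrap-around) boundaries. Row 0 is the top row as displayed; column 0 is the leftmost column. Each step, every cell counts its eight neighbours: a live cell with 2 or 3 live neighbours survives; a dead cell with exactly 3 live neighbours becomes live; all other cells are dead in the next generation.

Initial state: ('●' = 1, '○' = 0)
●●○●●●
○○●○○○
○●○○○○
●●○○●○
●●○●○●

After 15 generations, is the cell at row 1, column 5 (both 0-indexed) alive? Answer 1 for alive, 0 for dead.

0) ●●○●●●
○○●○○○
○●○○○○
●●○○●○
●●○●○●
1) ○○○●○○
○○●●●●
●●●○○○
○○○○●○
○○○●○○
2) ○○○○○○
●○○○●●
●●●○○○
○●●●○○
○○○●●○
3) ○○○●○○
●○○○○●
○○○○●○
●○○○●○
○○○●●○
4) ○○○●○●
○○○○●●
●○○○●○
○○○○●○
○○○●●●
5) ●○○●○○
●○○●○○
○○○●●○
○○○○○○
○○○●○●
6) ●○●●○●
○○●●○●
○○○●●○
○○○●○○
○○○○●○
7) ●●●○○●
●●○○○●
○○○○○○
○○○●○○
○○●○●●
8) ○○●●○○
○○●○○●
●○○○○○
○○○●●○
○○●○●●
9) ○●●○○●
○●●●○○
○○○●●●
○○○●●○
○○●○○●
10) ○○○○●○
○●○○○●
○○○○○●
○○●○○○
●●●○○●
11) ○○●○●○
●○○○●●
●○○○○○
○○●○○●
●●●●○●
12) ○○●○○○
●●○●●○
●●○○●○
○○●●●●
●○○○○●
13) ○○●●●○
●○○●●○
○○○○○○
○○●●○○
●●●○○●
14) ○○○○○○
○○●○●●
○○●○●○
●○●●○○
●○○○○●
15) ●○○○●○
○○○○●●
○○●○●○
●○●●●○
●●○○○●

1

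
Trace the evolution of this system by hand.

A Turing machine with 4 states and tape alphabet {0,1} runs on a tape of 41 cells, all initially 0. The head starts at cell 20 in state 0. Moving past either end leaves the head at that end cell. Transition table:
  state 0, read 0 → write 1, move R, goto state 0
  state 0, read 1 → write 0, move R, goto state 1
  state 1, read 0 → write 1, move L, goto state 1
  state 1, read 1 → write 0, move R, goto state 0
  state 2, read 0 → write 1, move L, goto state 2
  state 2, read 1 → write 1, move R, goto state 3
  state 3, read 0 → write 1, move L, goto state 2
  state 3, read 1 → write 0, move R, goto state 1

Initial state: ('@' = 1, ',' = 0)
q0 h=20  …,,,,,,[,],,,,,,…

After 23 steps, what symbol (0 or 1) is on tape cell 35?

t=0: q0 h=20  …,,,,,,[,],,,,,,…
t=1: q0 h=21  …,,,,,@[,],,,,,,…
t=2: q0 h=22  …,,,,@@[,],,,,,,…
t=3: q0 h=23  …,,,@@@[,],,,,,,…
t=4: q0 h=24  …,,@@@@[,],,,,,,…
t=5: q0 h=25  …,@@@@@[,],,,,,,…
t=6: q0 h=26  …@@@@@@[,],,,,,,…
t=7: q0 h=27  …@@@@@@[,],,,,,,…
t=8: q0 h=28  …@@@@@@[,],,,,,,…
t=9: q0 h=29  …@@@@@@[,],,,,,,…
t=10: q0 h=30  …@@@@@@[,],,,,,,…
t=11: q0 h=31  …@@@@@@[,],,,,,,…
t=12: q0 h=32  …@@@@@@[,],,,,,,…
t=13: q0 h=33  …@@@@@@[,],,,,,,…
t=14: q0 h=34  …@@@@@@[,],,,,,,|
t=15: q0 h=35  …@@@@@@[,],,,,,|
t=16: q0 h=36  …@@@@@@[,],,,,|
t=17: q0 h=37  …@@@@@@[,],,,|
t=18: q0 h=38  …@@@@@@[,],,|
t=19: q0 h=39  …@@@@@@[,],|
t=20: q0 h=40  …@@@@@@[,]|
t=21: q0 h=40  …@@@@@@[@]|
t=22: q1 h=40  …@@@@@@[,]|
t=23: q1 h=39  …@@@@@@[@]@|

1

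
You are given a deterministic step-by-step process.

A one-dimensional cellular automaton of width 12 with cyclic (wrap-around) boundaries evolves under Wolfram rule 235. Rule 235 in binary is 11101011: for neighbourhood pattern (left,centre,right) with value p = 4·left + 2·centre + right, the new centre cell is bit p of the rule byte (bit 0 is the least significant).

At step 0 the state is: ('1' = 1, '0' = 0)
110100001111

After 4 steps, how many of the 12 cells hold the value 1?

12

[0] 110100001111
[1] 111001111111
[2] 111011111111
[3] 111111111111
[4] 111111111111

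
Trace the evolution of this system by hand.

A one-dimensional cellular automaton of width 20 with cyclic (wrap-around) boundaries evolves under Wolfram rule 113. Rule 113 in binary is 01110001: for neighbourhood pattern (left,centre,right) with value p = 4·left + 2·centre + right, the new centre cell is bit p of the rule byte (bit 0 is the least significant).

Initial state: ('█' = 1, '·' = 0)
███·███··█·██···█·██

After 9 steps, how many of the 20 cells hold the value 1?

10

[0] ███·███··█·██···█·██
[1] ··██··██··█·███··█··
[2] █··██··██··█··██··██
[3] ██··██··██··█··██···
[4] ·██··██··██··█··███·
[5] ··██··██··██··█···██
[6] █··██··██··██··██··█
[7] ██··██··██··██··██··
[8] ·██··██··██··██··██·
[9] ··██··██··██··██··██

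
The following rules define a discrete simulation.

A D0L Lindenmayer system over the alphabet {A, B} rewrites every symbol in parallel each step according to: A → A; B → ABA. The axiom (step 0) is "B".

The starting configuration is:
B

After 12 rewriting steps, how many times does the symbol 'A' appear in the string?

t=0: B
t=1: ABA
t=2: AABAA
t=3: AAABAAA
t=4: AAAABAAAA
t=5: AAAAABAAAAA
t=6: AAAAAABAAAAAA
t=7: AAAAAAABAAAAAAA
t=8: AAAAAAAABAAAAAAAA
t=9: AAAAAAAAABAAAAAAAAA
t=10: AAAAAAAAAABAAAAAAAAAA
t=11: AAAAAAAAAAABAAAAAAAAAAA
t=12: AAAAAAAAAAAABAAAAAAAAAAAA

24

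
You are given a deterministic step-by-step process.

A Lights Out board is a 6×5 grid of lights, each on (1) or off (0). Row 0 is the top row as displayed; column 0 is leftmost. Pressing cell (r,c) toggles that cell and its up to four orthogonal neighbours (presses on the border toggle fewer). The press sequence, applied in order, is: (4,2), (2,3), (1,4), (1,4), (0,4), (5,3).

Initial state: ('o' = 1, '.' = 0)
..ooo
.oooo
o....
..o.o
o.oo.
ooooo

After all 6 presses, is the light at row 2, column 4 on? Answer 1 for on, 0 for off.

1

t=0: ..ooo
.oooo
o....
..o.o
o.oo.
ooooo
t=1: ..ooo
.oooo
o....
....o
oo...
oo.oo
t=2: ..ooo
.oo.o
o.ooo
...oo
oo...
oo.oo
t=3: ..oo.
.ooo.
o.oo.
...oo
oo...
oo.oo
t=4: ..ooo
.oo.o
o.ooo
...oo
oo...
oo.oo
t=5: ..o..
.oo..
o.ooo
...oo
oo...
oo.oo
t=6: ..o..
.oo..
o.ooo
...oo
oo.o.
ooo..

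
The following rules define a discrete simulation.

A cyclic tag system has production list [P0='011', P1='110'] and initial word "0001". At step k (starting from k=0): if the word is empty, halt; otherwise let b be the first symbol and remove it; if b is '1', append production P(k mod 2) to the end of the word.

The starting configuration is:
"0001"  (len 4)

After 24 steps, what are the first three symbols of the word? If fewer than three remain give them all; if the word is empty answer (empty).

t=0: "0001"  (len 4)
t=1: "001"  (len 3)
t=2: "01"  (len 2)
t=3: "1"  (len 1)
t=4: "110"  (len 3)
t=5: "10011"  (len 5)
t=6: "0011110"  (len 7)
t=7: "011110"  (len 6)
t=8: "11110"  (len 5)
t=9: "1110011"  (len 7)
t=10: "110011110"  (len 9)
t=11: "10011110011"  (len 11)
t=12: "0011110011110"  (len 13)
t=13: "011110011110"  (len 12)
t=14: "11110011110"  (len 11)
t=15: "1110011110011"  (len 13)
t=16: "110011110011110"  (len 15)
t=17: "10011110011110011"  (len 17)
t=18: "0011110011110011110"  (len 19)
t=19: "011110011110011110"  (len 18)
t=20: "11110011110011110"  (len 17)
t=21: "1110011110011110011"  (len 19)
t=22: "110011110011110011110"  (len 21)
t=23: "10011110011110011110011"  (len 23)
t=24: "0011110011110011110011110"  (len 25)

001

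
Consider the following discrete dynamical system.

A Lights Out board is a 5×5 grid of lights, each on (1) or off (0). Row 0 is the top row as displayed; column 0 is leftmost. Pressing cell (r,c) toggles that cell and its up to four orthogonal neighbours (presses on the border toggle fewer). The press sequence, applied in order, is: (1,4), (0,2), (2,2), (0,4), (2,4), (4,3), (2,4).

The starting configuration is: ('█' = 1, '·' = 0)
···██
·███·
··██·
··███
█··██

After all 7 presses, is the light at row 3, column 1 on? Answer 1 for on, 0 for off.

k=0  ···██
·███·
··██·
··███
█··██
k=1  ···█·
·██·█
··███
··███
█··██
k=2  ·██··
·█··█
··███
··███
█··██
k=3  ·██··
·██·█
·█··█
···██
█··██
k=4  ·████
·██··
·█··█
···██
█··██
k=5  ·████
·██·█
·█·█·
···█·
█··██
k=6  ·████
·██·█
·█·█·
·····
█·█··
k=7  ·████
·██··
·█··█
····█
█·█··

0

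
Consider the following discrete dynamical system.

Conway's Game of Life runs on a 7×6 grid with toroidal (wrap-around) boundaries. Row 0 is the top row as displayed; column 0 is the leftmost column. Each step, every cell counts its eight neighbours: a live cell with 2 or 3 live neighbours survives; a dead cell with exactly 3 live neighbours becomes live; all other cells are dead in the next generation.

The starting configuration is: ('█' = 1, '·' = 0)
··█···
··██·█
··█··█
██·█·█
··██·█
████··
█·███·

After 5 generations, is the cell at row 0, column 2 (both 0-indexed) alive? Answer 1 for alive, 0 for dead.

0

k=0  ··█···
··██·█
··█··█
██·█·█
··██·█
████··
█·███·
k=1  ·····█
·████·
·····█
·█·█·█
·····█
█·····
█···██
k=2  ·██···
█·████
·█···█
·····█
····██
█···█·
█···█·
k=3  ··█···
···███
·███··
·····█
█···█·
█··██·
█··█··
k=4  ··█··█
·█··█·
█·██·█
██████
█··██·
██·██·
·█████
k=5  ·····█
·█··█·
······
······
······
······
······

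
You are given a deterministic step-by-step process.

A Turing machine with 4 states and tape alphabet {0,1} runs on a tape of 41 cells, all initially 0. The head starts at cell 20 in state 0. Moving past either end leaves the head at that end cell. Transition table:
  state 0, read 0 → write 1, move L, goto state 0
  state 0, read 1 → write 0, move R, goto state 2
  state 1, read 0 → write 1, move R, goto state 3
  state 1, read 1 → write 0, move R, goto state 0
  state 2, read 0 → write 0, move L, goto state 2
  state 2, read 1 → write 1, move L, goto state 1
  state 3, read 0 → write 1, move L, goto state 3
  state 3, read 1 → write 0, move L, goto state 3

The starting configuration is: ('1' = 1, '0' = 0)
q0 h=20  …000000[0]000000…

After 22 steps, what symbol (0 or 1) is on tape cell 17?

[0] q0 h=20  …000000[0]000000…
[1] q0 h=19  …000000[0]100000…
[2] q0 h=18  …000000[0]110000…
[3] q0 h=17  …000000[0]111000…
[4] q0 h=16  …000000[0]111100…
[5] q0 h=15  …000000[0]111110…
[6] q0 h=14  …000000[0]111111…
[7] q0 h=13  …000000[0]111111…
[8] q0 h=12  …000000[0]111111…
[9] q0 h=11  …000000[0]111111…
[10] q0 h=10  …000000[0]111111…
[11] q0 h= 9  …000000[0]111111…
[12] q0 h= 8  …000000[0]111111…
[13] q0 h= 7  …000000[0]111111…
[14] q0 h= 6  |000000[0]111111…
[15] q0 h= 5  |00000[0]111111…
[16] q0 h= 4  |0000[0]111111…
[17] q0 h= 3  |000[0]111111…
[18] q0 h= 2  |00[0]111111…
[19] q0 h= 1  |0[0]111111…
[20] q0 h= 0  |[0]111111…
[21] q0 h= 0  |[1]111111…
[22] q2 h= 1  |0[1]111111…

1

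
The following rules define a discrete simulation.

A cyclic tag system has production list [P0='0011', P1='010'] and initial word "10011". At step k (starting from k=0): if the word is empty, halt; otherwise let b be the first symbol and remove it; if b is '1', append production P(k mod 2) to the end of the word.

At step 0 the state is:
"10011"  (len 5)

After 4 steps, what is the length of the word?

8

[0] "10011"  (len 5)
[1] "00110011"  (len 8)
[2] "0110011"  (len 7)
[3] "110011"  (len 6)
[4] "10011010"  (len 8)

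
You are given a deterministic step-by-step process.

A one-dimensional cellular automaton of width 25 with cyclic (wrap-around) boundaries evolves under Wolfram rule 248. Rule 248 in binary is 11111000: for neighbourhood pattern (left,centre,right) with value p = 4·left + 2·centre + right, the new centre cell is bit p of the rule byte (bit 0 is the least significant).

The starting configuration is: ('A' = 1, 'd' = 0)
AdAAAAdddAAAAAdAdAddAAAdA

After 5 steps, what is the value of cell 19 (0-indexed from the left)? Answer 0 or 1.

1

k=0  AdAAAAdddAAAAAdAdAddAAAdA
k=1  AAAAAAAddAAAAAAdAdAdAAAAA
k=2  AAAAAAAAdAAAAAAAdAdAAAAAA
k=3  AAAAAAAAAAAAAAAAAdAAAAAAA
k=4  AAAAAAAAAAAAAAAAAAAAAAAAA
k=5  AAAAAAAAAAAAAAAAAAAAAAAAA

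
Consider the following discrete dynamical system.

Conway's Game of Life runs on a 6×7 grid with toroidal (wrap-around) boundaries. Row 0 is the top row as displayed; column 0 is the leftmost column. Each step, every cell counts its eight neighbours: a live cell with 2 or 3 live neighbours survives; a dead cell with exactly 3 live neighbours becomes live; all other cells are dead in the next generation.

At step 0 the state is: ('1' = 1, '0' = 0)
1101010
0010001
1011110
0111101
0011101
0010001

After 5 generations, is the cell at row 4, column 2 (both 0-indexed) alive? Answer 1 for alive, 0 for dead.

k=0  1101010
0010001
1011110
0111101
0011101
0010001
k=1  1101010
0000000
1000000
0000001
0000101
0000001
k=2  1000001
1100001
0000000
1000011
1000001
0000101
k=3  0100000
0100001
0100010
1000010
0000000
0000000
k=4  1000000
0110000
0100010
0000001
0000000
0000000
k=5  0100000
1110000
1110000
0000000
0000000
0000000

0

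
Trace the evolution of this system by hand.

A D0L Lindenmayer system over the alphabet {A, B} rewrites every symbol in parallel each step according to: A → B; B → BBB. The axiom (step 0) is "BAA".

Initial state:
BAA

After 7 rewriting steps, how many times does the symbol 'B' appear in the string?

t=0: BAA
t=1: BBBBB
t=2: BBBBBBBBBBBBBBB
t=3: BBBBBBBBBBBBBBBBBBBBBBBBBBBBBBBBBBBBBBBBBBBBB
t=4: BBBBBBBBBBBBBBBBBBBBBBBBBBBBBBBBBBBBBBBBBBBBBBBBBBBBBBBBBB…BBBBBBBBBBBBBBBBBBBBBBBBBBBBBBBBBBBBBBBBBBBBBBBBBBBBBBBBBB  (len 135)
t=5: BBBBBBBBBBBBBBBBBBBBBBBBBBBBBBBBBBBBBBBBBBBBBBBBBBBBBBBBBB…BBBBBBBBBBBBBBBBBBBBBBBBBBBBBBBBBBBBBBBBBBBBBBBBBBBBBBBBBB  (len 405)
t=6: BBBBBBBBBBBBBBBBBBBBBBBBBBBBBBBBBBBBBBBBBBBBBBBBBBBBBBBBBB…BBBBBBBBBBBBBBBBBBBBBBBBBBBBBBBBBBBBBBBBBBBBBBBBBBBBBBBBBB  (len 1215)
t=7: BBBBBBBBBBBBBBBBBBBBBBBBBBBBBBBBBBBBBBBBBBBBBBBBBBBBBBBBBB…BBBBBBBBBBBBBBBBBBBBBBBBBBBBBBBBBBBBBBBBBBBBBBBBBBBBBBBBBB  (len 3645)

3645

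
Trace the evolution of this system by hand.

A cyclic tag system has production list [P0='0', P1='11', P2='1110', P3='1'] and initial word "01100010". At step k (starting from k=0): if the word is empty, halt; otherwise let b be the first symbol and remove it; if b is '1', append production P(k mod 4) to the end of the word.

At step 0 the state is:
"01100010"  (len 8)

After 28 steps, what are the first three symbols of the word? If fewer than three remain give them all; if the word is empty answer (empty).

110

k=0  "01100010"  (len 8)
k=1  "1100010"  (len 7)
k=2  "10001011"  (len 8)
k=3  "00010111110"  (len 11)
k=4  "0010111110"  (len 10)
k=5  "010111110"  (len 9)
k=6  "10111110"  (len 8)
k=7  "01111101110"  (len 11)
k=8  "1111101110"  (len 10)
k=9  "1111011100"  (len 10)
k=10  "11101110011"  (len 11)
k=11  "11011100111110"  (len 14)
k=12  "10111001111101"  (len 14)
k=13  "01110011111010"  (len 14)
k=14  "1110011111010"  (len 13)
k=15  "1100111110101110"  (len 16)
k=16  "1001111101011101"  (len 16)
k=17  "0011111010111010"  (len 16)
k=18  "011111010111010"  (len 15)
k=19  "11111010111010"  (len 14)
k=20  "11110101110101"  (len 14)
k=21  "11101011101010"  (len 14)
k=22  "110101110101011"  (len 15)
k=23  "101011101010111110"  (len 18)
k=24  "010111010101111101"  (len 18)
k=25  "10111010101111101"  (len 17)
k=26  "011101010111110111"  (len 18)
k=27  "11101010111110111"  (len 17)
k=28  "11010101111101111"  (len 17)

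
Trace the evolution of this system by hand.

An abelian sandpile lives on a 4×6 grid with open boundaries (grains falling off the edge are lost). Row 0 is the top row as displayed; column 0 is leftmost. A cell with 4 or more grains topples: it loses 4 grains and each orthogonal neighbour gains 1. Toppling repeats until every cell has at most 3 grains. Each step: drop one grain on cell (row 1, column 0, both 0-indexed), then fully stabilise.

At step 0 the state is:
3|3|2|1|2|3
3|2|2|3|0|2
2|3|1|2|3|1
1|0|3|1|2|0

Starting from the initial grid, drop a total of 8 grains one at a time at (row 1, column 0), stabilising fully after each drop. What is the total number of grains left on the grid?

[0] 3|3|2|1|2|3
3|2|2|3|0|2
2|3|1|2|3|1
1|0|3|1|2|0
[1] 1|1|3|1|2|3
3|1|3|3|0|2
0|1|2|2|3|1
2|1|3|1|2|0
[2] 2|1|3|1|2|3
0|2|3|3|0|2
1|1|2|2|3|1
2|1|3|1|2|0
[3] 2|1|3|1|2|3
1|2|3|3|0|2
1|1|2|2|3|1
2|1|3|1|2|0
[4] 2|1|3|1|2|3
2|2|3|3|0|2
1|1|2|2|3|1
2|1|3|1|2|0
[5] 2|1|3|1|2|3
3|2|3|3|0|2
1|1|2|2|3|1
2|1|3|1|2|0
[6] 3|1|3|1|2|3
0|3|3|3|0|2
2|1|2|2|3|1
2|1|3|1|2|0
[7] 3|1|3|1|2|3
1|3|3|3|0|2
2|1|2|2|3|1
2|1|3|1|2|0
[8] 3|1|3|1|2|3
2|3|3|3|0|2
2|1|2|2|3|1
2|1|3|1|2|0

46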